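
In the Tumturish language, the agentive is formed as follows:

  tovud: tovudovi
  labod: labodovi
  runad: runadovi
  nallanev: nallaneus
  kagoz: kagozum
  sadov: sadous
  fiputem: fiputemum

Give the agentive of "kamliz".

kamlizum

labod and sadov both have last vowel 'o' yet inflect differently (labodovi, sadous), so the last vowel is not what conditions the rule; the final letter is.
"kamliz" ends in -z. The one such stem in the data (kagoz → kagozum) adds -um, so the same rule applies.
The other patterns: stems ending in -d add -ovi; stems ending in -v drop the final letter and add -us.
So kamliz → kamlizum.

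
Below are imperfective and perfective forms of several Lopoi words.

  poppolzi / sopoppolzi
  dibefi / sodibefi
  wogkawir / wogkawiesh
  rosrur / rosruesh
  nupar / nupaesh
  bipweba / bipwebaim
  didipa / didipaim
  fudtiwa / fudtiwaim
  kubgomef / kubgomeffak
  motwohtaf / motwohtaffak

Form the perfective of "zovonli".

sozovonli

poppolzi and wogkawir both have last vowel 'i' yet inflect differently (sopoppolzi, wogkawiesh), so the last vowel is not what conditions the rule; the final letter is.
"zovonli" ends in -i. The stems ending in -i (poppolzi → sopoppolzi, dibefi → sodibefi) add the prefix so-.
So zovonli → sozovonli.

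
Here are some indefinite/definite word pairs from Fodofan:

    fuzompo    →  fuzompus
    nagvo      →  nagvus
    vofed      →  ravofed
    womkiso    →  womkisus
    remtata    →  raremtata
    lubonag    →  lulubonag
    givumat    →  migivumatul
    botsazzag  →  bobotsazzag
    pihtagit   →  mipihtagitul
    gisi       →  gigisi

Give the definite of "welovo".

givumat and remtata both have last vowel 'a' yet inflect differently (migivumatul, raremtata), so the last vowel is not what conditions the rule; the final letter is.
"welovo" ends in -o. The stems ending in -o (womkiso → womkisus, nagvo → nagvus, fuzompo → fuzompus) drop the final letter and add -us.
The other patterns: stems ending in -t add mi- … -ul around the stem; stems ending in -a or -d add the prefix ra-; stems ending in -g or -i repeat the first consonant+vowel as a prefix.
So welovo → welovus.

welovus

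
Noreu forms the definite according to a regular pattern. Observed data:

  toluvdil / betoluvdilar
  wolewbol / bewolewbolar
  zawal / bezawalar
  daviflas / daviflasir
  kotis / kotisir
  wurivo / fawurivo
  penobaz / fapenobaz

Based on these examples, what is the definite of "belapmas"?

zawal and daviflas both have last vowel 'a' yet inflect differently (bezawalar, daviflasir), so the last vowel is not what conditions the rule; the final letter is.
"belapmas" ends in -s. The stems ending in -s (daviflas → daviflasir, kotis → kotisir) add -ir.
The other patterns: stems ending in -l add be- … -ar around the stem; stems ending in -o or -z add the prefix fa-.
So belapmas → belapmasir.

belapmasir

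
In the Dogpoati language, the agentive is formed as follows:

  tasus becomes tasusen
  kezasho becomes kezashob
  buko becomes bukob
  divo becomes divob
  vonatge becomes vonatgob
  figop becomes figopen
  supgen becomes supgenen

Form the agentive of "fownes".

fownesen

figop and kezasho both have last vowel 'o' yet inflect differently (figopen, kezashob), so the last vowel is not what conditions the rule; whether the stem ends in a vowel or a consonant is.
"fownes" ends in a consonant. The stems ending in a consonant (tasus → tasusen, figop → figopen, supgen → supgenen) add -en.
The other pattern: stems ending in a vowel drop the final letter and add -ob.
So fownes → fownesen.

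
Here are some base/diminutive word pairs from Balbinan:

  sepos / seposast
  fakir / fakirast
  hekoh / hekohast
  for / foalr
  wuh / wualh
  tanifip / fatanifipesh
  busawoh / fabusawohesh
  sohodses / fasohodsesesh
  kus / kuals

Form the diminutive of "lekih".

"lekih" has 2 vowels. The stems with 2 vowels (fakir → fakirast, hekoh → hekohast, sepos → seposast) add -ast.
The other patterns: stems with 1 vowel insert -al- after the first vowel; stems with 3 vowels add fa- … -esh around the stem.
So lekih → lekihast.

lekihast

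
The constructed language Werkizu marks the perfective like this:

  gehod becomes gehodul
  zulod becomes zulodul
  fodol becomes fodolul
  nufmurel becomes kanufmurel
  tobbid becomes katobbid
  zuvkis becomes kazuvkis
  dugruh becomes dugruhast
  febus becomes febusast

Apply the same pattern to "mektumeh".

fodol and nufmurel both end in -l yet inflect differently (fodolul, kanufmurel), so the final letter is not what conditions the rule; the last vowel is.
"mektumeh" has last vowel 'e'. The one such stem in the data (nufmurel → kanufmurel) adds the prefix ka-, so the same rule applies.
The other patterns: stems whose last vowel is 'o' add -ul; stems whose last vowel is 'u' add -ast.
So mektumeh → kamektumeh.

kamektumeh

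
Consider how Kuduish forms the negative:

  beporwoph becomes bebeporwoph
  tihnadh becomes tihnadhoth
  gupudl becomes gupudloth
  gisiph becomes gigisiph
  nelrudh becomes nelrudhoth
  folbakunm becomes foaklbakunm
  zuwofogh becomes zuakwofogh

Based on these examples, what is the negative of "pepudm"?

tihnadh and gisiph both end in -h yet inflect differently (tihnadhoth, gigisiph), so the final letter is not what conditions the rule; the second-to-last letter is.
"pepudm" has second-to-last letter 'd'. The stems whose second-to-last letter is 'd' (tihnadh → tihnadhoth, gupudl → gupudloth, nelrudh → nelrudhoth) add -oth.
The other patterns: stems whose second-to-last letter is 'p' repeat the first consonant+vowel as a prefix; stems whose second-to-last letter is 'g' or 'n' insert -ak- after the first vowel.
So pepudm → pepudmoth.

pepudmoth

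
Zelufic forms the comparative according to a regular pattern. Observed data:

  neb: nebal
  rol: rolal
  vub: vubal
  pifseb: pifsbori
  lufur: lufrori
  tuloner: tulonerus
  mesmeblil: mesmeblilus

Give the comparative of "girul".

neb and pifseb both end in -b yet inflect differently (nebal, pifsbori), so the final letter is not what conditions the rule; the number of vowels is.
"girul" has 2 vowels. The stems with 2 vowels (pifseb → pifsbori, lufur → lufrori) delete the last vowel and add -ori.
The other patterns: stems with 1 vowel add -al; stems with 3 vowels add -us.
So girul → girlori.

girlori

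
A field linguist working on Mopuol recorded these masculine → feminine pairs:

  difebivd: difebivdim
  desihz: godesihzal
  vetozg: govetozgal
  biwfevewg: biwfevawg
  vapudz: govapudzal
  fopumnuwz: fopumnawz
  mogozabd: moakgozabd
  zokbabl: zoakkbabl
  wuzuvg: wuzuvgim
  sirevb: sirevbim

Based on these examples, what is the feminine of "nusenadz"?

gonusenadzal

mogozabd and difebivd both end in -d yet inflect differently (moakgozabd, difebivdim), so the final letter is not what conditions the rule; the second-to-last letter is.
"nusenadz" has second-to-last letter 'd'. The one such stem in the data (vapudz → govapudzal) adds go- … -al around the stem, so the same rule applies.
So nusenadz → gonusenadzal.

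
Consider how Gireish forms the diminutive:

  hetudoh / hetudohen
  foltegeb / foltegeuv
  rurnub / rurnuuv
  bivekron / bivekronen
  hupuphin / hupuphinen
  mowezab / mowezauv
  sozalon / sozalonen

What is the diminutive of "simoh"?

mowezab and hetudoh both have 3 vowels yet inflect differently (mowezauv, hetudohen), so the number of vowels is not what conditions the rule; the final letter is.
"simoh" ends in -h. The one such stem in the data (hetudoh → hetudohen) adds -en, so the same rule applies.
The other pattern: stems ending in -b drop the final letter and add -uv.
So simoh → simohen.

simohen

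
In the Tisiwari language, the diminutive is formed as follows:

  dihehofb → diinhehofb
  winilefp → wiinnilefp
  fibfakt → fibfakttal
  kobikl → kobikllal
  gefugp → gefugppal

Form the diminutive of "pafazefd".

painfazefd

winilefp and gefugp both end in -p yet inflect differently (wiinnilefp, gefugppal), so the final letter is not what conditions the rule; the second-to-last letter is.
"pafazefd" has second-to-last letter 'f'. The stems whose second-to-last letter is 'f' (dihehofb → diinhehofb, winilefp → wiinnilefp) insert -in- after the first vowel.
The other pattern: stems whose second-to-last letter is 'g' or 'k' double the final consonant and add -al.
So pafazefd → painfazefd.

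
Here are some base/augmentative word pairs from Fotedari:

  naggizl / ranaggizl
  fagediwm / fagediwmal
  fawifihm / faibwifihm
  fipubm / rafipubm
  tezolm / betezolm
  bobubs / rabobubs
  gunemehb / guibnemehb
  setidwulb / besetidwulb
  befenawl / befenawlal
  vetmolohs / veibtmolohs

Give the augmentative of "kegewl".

tezolm and fagediwm both end in -m yet inflect differently (betezolm, fagediwmal), so the final letter is not what conditions the rule; the second-to-last letter is.
"kegewl" has second-to-last letter 'w'. The stems whose second-to-last letter is 'w' (befenawl → befenawlal, fagediwm → fagediwmal) add -al.
The other patterns: stems whose second-to-last letter is 'l' add the prefix be-; stems whose second-to-last letter is 'h' insert -ib- after the first vowel; stems whose second-to-last letter is 'b' or 'z' add the prefix ra-.
So kegewl → kegewlal.

kegewlal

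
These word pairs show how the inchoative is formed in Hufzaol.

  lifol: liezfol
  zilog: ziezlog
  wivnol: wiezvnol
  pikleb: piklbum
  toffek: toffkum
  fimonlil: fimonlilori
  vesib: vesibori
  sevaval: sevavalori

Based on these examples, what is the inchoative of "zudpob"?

"zudpob" has last vowel 'o'. The stems whose last vowel is 'o' (lifol → liezfol, zilog → ziezlog, wivnol → wiezvnol) insert -ez- after the first vowel.
The other patterns: stems whose last vowel is 'e' delete the last vowel and add -um; stems whose last vowel is 'a' or 'i' add -ori.
So zudpob → zuezdpob.

zuezdpob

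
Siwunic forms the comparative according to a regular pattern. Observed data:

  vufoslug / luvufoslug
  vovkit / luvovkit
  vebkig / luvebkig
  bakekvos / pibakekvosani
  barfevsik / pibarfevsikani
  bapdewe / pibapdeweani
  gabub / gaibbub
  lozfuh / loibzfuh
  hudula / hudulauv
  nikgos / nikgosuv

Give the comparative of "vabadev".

luvabadev

bakekvos and nikgos both end in -s yet inflect differently (pibakekvosani, nikgosuv), so the final letter is not what conditions the rule; the first letter is.
"vabadev" begins with v-. The stems beginning with v- (vufoslug → luvufoslug, vovkit → luvovkit, vebkig → luvebkig) add the prefix lu-.
The other patterns: stems beginning with b- add pi- … -ani around the stem; stems beginning with g- or l- insert -ib- after the first vowel; stems beginning with h- or n- add -uv.
So vabadev → luvabadev.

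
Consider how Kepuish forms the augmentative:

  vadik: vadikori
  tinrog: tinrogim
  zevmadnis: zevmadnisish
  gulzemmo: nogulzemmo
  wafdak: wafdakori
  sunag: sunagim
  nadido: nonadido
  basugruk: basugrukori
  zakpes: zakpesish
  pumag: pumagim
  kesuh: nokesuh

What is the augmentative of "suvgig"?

"suvgig" ends in -g. The stems ending in -g (pumag → pumagim, sunag → sunagim, tinrog → tinrogim) add -im.
The other patterns: stems ending in -s add -ish; stems ending in -k add -ori; stems ending in -h or -o add the prefix no-.
So suvgig → suvgigim.

suvgigim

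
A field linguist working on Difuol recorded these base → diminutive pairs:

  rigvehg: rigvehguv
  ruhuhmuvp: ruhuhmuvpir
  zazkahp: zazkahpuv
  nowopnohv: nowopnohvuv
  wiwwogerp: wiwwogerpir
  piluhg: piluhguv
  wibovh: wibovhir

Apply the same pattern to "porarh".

zazkahp and wiwwogerp both end in -p yet inflect differently (zazkahpuv, wiwwogerpir), so the final letter is not what conditions the rule; the second-to-last letter is.
"porarh" has second-to-last letter 'r'. The one such stem in the data (wiwwogerp → wiwwogerpir) adds -ir, so the same rule applies.
The other pattern: stems whose second-to-last letter is 'h' add -uv.
So porarh → porarhir.

porarhir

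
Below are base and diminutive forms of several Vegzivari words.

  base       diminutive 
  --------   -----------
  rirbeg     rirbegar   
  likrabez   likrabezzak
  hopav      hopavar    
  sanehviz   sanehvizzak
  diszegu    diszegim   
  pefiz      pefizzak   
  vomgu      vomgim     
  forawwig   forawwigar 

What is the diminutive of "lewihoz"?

likrabez and rirbeg both have last vowel 'e' yet inflect differently (likrabezzak, rirbegar), so the last vowel is not what conditions the rule; the final letter is.
"lewihoz" ends in -z. The stems ending in -z (likrabez → likrabezzak, pefiz → pefizzak, sanehviz → sanehvizzak) double the final consonant and add -ak.
The other patterns: stems ending in -u drop the final letter and add -im; stems ending in -g or -v add -ar.
So lewihoz → lewihozzak.

lewihozzak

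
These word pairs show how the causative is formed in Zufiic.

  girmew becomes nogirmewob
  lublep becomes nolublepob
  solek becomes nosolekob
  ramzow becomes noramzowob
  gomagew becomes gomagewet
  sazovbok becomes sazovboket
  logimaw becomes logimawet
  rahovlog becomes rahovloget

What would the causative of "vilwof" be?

novilwofob

girmew and gomagew both end in -w yet inflect differently (nogirmewob, gomagewet), so the final letter is not what conditions the rule; the number of vowels is.
"vilwof" has 2 vowels. The stems with 2 vowels (girmew → nogirmewob, lublep → nolublepob, solek → nosolekob) add no- … -ob around the stem.
The other pattern: stems with 3 vowels add -et.
So vilwof → novilwofob.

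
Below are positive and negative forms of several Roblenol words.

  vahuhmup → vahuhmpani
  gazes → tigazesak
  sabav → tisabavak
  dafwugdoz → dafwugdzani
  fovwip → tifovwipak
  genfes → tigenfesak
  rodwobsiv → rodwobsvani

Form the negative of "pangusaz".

panguszani

vahuhmup and fovwip both end in -p yet inflect differently (vahuhmpani, tifovwipak), so the final letter is not what conditions the rule; the number of vowels is.
"pangusaz" has 3 vowels. The stems with 3 vowels (dafwugdoz → dafwugdzani, vahuhmup → vahuhmpani, rodwobsiv → rodwobsvani) delete the last vowel and add -ani.
The other pattern: stems with 2 vowels add ti- … -ak around the stem.
So pangusaz → panguszani.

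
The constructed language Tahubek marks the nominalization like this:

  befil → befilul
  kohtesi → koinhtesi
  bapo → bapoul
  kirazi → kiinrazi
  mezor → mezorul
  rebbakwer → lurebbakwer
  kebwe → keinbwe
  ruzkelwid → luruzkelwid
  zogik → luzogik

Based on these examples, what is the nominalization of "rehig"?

mezor and rebbakwer both end in -r yet inflect differently (mezorul, lurebbakwer), so the final letter is not what conditions the rule; the first letter is.
"rehig" begins with r-. The stems beginning with r- (ruzkelwid → luruzkelwid, rebbakwer → lurebbakwer) add the prefix lu-.
The other patterns: stems beginning with b- or m- add -ul; stems beginning with k- insert -in- after the first vowel.
So rehig → lurehig.

lurehig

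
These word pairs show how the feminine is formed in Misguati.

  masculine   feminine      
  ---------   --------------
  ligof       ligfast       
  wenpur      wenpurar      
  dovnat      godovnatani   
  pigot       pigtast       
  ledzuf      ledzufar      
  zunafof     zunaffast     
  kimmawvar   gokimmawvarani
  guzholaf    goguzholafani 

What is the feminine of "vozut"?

ligof and guzholaf both end in -f yet inflect differently (ligfast, goguzholafani), so the final letter is not what conditions the rule; the last vowel is.
"vozut" has last vowel 'u'. The stems whose last vowel is 'u' (ledzuf → ledzufar, wenpur → wenpurar) add -ar.
The other patterns: stems whose last vowel is 'o' delete the last vowel and add -ast; stems whose last vowel is 'a' add go- … -ani around the stem.
So vozut → vozutar.

vozutar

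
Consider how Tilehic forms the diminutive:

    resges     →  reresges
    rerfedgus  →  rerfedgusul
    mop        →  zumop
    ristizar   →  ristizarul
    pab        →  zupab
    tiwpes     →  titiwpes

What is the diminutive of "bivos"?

bibivos

tiwpes and rerfedgus both end in -s yet inflect differently (titiwpes, rerfedgusul), so the final letter is not what conditions the rule; the number of vowels is.
"bivos" has 2 vowels. The stems with 2 vowels (tiwpes → titiwpes, resges → reresges) repeat the first consonant+vowel as a prefix.
The other patterns: stems with 1 vowel add the prefix zu-; stems with 3 vowels add -ul.
So bivos → bibivos.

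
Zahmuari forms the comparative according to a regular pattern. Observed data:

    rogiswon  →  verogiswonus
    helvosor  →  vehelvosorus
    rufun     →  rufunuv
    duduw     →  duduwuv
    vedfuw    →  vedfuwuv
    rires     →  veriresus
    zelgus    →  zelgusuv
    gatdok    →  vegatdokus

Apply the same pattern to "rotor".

verotorus

zelgus and rires both end in -s yet inflect differently (zelgusuv, veriresus), so the final letter is not what conditions the rule; the last vowel is.
"rotor" has last vowel 'o'. The stems whose last vowel is 'o' (helvosor → vehelvosorus, gatdok → vegatdokus, rogiswon → verogiswonus) add ve- … -us around the stem.
So rotor → verotorus.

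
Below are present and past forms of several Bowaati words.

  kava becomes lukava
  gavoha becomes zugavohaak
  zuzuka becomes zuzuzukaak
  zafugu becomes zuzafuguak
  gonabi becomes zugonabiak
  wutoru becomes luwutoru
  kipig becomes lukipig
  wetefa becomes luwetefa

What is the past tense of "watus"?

kava and gavoha both end in -a yet inflect differently (lukava, zugavohaak), so the final letter is not what conditions the rule; the first letter is.
"watus" begins with w-. The stems beginning with w- (wutoru → luwutoru, wetefa → luwetefa) add the prefix lu-.
The other pattern: stems beginning with g- or z- add zu- … -ak around the stem.
So watus → luwatus.

luwatus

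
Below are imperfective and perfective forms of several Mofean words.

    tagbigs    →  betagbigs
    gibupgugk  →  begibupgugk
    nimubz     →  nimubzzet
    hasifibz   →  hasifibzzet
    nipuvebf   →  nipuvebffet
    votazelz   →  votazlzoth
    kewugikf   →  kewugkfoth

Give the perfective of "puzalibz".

puzalibzzet

nimubz and votazelz both end in -z yet inflect differently (nimubzzet, votazlzoth), so the final letter is not what conditions the rule; the second-to-last letter is.
"puzalibz" has second-to-last letter 'b'. The stems whose second-to-last letter is 'b' (nimubz → nimubzzet, nipuvebf → nipuvebffet, hasifibz → hasifibzzet) double the final consonant and add -et.
So puzalibz → puzalibzzet.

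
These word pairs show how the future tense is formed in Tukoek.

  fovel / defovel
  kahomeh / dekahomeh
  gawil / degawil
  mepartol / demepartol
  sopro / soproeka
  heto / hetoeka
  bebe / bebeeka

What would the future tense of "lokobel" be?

"lokobel" ends in a consonant. The stems ending in a consonant (fovel → defovel, kahomeh → dekahomeh, gawil → degawil) add the prefix de-.
The other pattern: stems ending in a vowel add -eka.
So lokobel → delokobel.

delokobel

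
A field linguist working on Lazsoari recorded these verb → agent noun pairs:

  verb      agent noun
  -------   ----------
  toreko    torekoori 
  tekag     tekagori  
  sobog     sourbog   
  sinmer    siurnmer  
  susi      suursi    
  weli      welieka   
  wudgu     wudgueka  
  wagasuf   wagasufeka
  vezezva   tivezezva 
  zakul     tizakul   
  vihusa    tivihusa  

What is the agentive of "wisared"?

wisaredeka

tekag and sobog both end in -g yet inflect differently (tekagori, sourbog), so the final letter is not what conditions the rule; the first letter is.
"wisared" begins with w-. The stems beginning with w- (weli → welieka, wudgu → wudgueka, wagasuf → wagasufeka) add -eka.
So wisared → wisaredeka.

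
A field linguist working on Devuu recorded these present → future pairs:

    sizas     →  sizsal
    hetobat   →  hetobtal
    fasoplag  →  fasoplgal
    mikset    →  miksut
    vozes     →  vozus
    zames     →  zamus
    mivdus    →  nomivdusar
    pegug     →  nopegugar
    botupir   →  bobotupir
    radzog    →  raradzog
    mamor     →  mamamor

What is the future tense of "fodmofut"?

hetobat and mikset both end in -t yet inflect differently (hetobtal, miksut), so the final letter is not what conditions the rule; the last vowel is.
"fodmofut" has last vowel 'u'. The stems whose last vowel is 'u' (mivdus → nomivdusar, pegug → nopegugar) add no- … -ar around the stem.
The other patterns: stems whose last vowel is 'a' delete the last vowel and add -al; stems whose last vowel is 'e' change the last vowel to 'u'; stems whose last vowel is 'i' or 'o' repeat the first consonant+vowel as a prefix.
So fodmofut → nofodmofutar.

nofodmofutar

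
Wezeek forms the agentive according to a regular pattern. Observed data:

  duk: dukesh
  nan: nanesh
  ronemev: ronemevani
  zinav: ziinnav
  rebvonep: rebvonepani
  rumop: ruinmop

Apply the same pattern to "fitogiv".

fitogivani

zinav and ronemev both end in -v yet inflect differently (ziinnav, ronemevani), so the final letter is not what conditions the rule; the number of vowels is.
"fitogiv" has 3 vowels. The stems with 3 vowels (ronemev → ronemevani, rebvonep → rebvonepani) add -ani.
The other patterns: stems with 1 vowel add -esh; stems with 2 vowels insert -in- after the first vowel.
So fitogiv → fitogivani.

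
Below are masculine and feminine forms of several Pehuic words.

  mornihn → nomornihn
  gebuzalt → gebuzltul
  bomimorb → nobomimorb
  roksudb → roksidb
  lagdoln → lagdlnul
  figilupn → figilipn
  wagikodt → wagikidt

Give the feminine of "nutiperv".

nonutiperv

"nutiperv" has second-to-last letter 'r'. The one such stem in the data (bomimorb → nobomimorb) adds the prefix no-, so the same rule applies.
So nutiperv → nonutiperv.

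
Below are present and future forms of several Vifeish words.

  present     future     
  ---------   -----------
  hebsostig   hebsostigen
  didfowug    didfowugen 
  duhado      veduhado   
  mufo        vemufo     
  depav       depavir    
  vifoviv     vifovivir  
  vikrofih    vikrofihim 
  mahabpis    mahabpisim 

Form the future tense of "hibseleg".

hibselegen

"hibseleg" ends in -g. The stems ending in -g (hebsostig → hebsostigen, didfowug → didfowugen) add -en.
So hibseleg → hibselegen.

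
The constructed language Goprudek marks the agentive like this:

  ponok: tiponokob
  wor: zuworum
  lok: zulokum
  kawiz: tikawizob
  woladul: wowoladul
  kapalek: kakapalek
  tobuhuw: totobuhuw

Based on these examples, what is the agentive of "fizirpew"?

lok and ponok both end in -k yet inflect differently (zulokum, tiponokob), so the final letter is not what conditions the rule; the number of vowels is.
"fizirpew" has 3 vowels. The stems with 3 vowels (woladul → wowoladul, tobuhuw → totobuhuw, kapalek → kakapalek) repeat the first consonant+vowel as a prefix.
The other patterns: stems with 1 vowel add zu- … -um around the stem; stems with 2 vowels add ti- … -ob around the stem.
So fizirpew → fifizirpew.

fifizirpew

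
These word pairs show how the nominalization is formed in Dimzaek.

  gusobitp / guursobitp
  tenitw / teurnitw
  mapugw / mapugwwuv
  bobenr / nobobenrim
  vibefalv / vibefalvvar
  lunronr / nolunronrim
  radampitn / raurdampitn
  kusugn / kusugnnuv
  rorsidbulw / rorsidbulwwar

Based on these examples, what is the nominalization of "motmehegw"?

motmehegwwuv

rorsidbulw and tenitw both end in -w yet inflect differently (rorsidbulwwar, teurnitw), so the final letter is not what conditions the rule; the second-to-last letter is.
"motmehegw" has second-to-last letter 'g'. The stems whose second-to-last letter is 'g' (kusugn → kusugnnuv, mapugw → mapugwwuv) double the final consonant and add -uv.
The other patterns: stems whose second-to-last letter is 'l' double the final consonant and add -ar; stems whose second-to-last letter is 't' insert -ur- after the first vowel; stems whose second-to-last letter is 'n' add no- … -im around the stem.
So motmehegw → motmehegwwuv.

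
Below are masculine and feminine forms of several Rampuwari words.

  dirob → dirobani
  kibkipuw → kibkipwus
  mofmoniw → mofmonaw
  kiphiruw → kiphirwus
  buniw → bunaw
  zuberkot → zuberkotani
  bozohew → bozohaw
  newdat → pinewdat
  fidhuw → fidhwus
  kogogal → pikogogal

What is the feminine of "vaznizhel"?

kibkipuw and mofmoniw both end in -w yet inflect differently (kibkipwus, mofmonaw), so the final letter is not what conditions the rule; the last vowel is.
"vaznizhel" has last vowel 'e'. The one such stem in the data (bozohew → bozohaw) changes the last vowel to 'a' (as do mofmoniw, buniw), so the same rule applies.
So vaznizhel → vaznizhal.

vaznizhal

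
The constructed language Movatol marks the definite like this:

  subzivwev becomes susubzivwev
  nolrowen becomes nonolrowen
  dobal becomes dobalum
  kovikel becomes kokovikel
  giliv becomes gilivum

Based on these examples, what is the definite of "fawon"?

fawonum

"fawon" has 2 vowels. The stems with 2 vowels (dobal → dobalum, giliv → gilivum) add -um.
The other pattern: stems with 3 vowels repeat the first consonant+vowel as a prefix.
So fawon → fawonum.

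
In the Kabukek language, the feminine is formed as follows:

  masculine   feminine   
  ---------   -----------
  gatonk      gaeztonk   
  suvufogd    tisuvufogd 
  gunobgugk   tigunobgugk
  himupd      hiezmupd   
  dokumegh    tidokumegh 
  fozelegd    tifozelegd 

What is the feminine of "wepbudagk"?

tiwepbudagk

"wepbudagk" has second-to-last letter 'g'. The stems whose second-to-last letter is 'g' (suvufogd → tisuvufogd, fozelegd → tifozelegd, dokumegh → tidokumegh) add the prefix ti-.
So wepbudagk → tiwepbudagk.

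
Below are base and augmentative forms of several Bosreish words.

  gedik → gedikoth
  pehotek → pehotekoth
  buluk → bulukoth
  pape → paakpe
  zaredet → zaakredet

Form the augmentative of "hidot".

hiakdot

"hidot" ends in -t. The one such stem in the data (zaredet → zaakredet) inserts -ak- after the first vowel (as does pape), so the same rule applies.
So hidot → hiakdot.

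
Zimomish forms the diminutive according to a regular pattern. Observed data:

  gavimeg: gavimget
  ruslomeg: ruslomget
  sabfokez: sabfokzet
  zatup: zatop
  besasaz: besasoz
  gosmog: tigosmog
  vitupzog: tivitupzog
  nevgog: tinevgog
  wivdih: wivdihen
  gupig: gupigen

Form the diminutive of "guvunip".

guvunipen

sabfokez and besasaz both end in -z yet inflect differently (sabfokzet, besasoz), so the final letter is not what conditions the rule; the last vowel is.
"guvunip" has last vowel 'i'. The stems whose last vowel is 'i' (wivdih → wivdihen, gupig → gupigen) add -en.
The other patterns: stems whose last vowel is 'e' delete the last vowel and add -et; stems whose last vowel is 'a' or 'u' change the last vowel to 'o'; stems whose last vowel is 'o' add the prefix ti-.
So guvunip → guvunipen.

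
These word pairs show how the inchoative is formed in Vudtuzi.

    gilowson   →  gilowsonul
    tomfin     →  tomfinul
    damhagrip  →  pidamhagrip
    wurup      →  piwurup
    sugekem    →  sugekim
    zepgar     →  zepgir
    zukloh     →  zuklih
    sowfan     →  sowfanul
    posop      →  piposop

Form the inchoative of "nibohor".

"nibohor" ends in -r. The one such stem in the data (zepgar → zepgir) changes the last vowel to 'i' (as do sugekem, zukloh), so the same rule applies.
So nibohor → nibohir.

nibohir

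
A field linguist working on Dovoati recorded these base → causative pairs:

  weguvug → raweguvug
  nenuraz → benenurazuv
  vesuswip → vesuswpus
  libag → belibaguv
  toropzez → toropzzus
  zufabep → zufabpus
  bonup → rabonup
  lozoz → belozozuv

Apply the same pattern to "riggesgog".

beriggesgoguv

zufabep and bonup both end in -p yet inflect differently (zufabpus, rabonup), so the final letter is not what conditions the rule; the last vowel is.
"riggesgog" has last vowel 'o'. The one such stem in the data (lozoz → belozozuv) adds be- … -uv around the stem, so the same rule applies.
The other patterns: stems whose last vowel is 'e' or 'i' delete the last vowel and add -us; stems whose last vowel is 'u' add the prefix ra-.
So riggesgog → beriggesgoguv.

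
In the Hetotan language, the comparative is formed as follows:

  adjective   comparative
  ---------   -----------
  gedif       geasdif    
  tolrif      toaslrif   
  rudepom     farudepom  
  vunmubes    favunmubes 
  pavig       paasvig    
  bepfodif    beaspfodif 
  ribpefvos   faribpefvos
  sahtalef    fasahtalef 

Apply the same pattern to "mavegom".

gedif and sahtalef both end in -f yet inflect differently (geasdif, fasahtalef), so the final letter is not what conditions the rule; the last vowel is.
"mavegom" has last vowel 'o'. The stems whose last vowel is 'o' (rudepom → farudepom, ribpefvos → faribpefvos) add the prefix fa-.
The other pattern: stems whose last vowel is 'i' insert -as- after the first vowel.
So mavegom → famavegom.

famavegom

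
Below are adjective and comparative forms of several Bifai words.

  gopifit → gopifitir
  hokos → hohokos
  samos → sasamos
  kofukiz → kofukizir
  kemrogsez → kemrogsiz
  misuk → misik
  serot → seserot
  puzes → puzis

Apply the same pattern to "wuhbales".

"wuhbales" has last vowel 'e'. The stems whose last vowel is 'e' (puzes → puzis, kemrogsez → kemrogsiz) change the last vowel to 'i'.
The other patterns: stems whose last vowel is 'o' repeat the first consonant+vowel as a prefix; stems whose last vowel is 'i' add -ir.
So wuhbales → wuhbalis.

wuhbalis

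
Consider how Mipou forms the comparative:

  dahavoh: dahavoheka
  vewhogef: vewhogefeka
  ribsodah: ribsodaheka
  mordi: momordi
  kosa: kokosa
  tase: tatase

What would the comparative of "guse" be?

ribsodah and kosa both have last vowel 'a' yet inflect differently (ribsodaheka, kokosa), so the last vowel is not what conditions the rule; whether the stem ends in a vowel or a consonant is.
"guse" ends in a vowel. The stems ending in a vowel (mordi → momordi, kosa → kokosa, tase → tatase) repeat the first consonant+vowel as a prefix.
So guse → guguse.

guguse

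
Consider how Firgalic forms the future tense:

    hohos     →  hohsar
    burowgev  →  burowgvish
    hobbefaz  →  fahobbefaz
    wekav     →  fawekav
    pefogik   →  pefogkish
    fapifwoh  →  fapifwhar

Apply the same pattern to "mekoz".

mekzar

wekav and burowgev both end in -v yet inflect differently (fawekav, burowgvish), so the final letter is not what conditions the rule; the last vowel is.
"mekoz" has last vowel 'o'. The stems whose last vowel is 'o' (hohos → hohsar, fapifwoh → fapifwhar) delete the last vowel and add -ar.
So mekoz → mekzar.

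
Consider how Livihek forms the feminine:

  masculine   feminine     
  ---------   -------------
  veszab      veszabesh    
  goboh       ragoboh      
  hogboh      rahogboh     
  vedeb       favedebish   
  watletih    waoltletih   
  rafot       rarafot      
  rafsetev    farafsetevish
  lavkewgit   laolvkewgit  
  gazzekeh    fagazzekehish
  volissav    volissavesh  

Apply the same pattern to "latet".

rafot and lavkewgit both end in -t yet inflect differently (rarafot, laolvkewgit), so the final letter is not what conditions the rule; the last vowel is.
"latet" has last vowel 'e'. The stems whose last vowel is 'e' (rafsetev → farafsetevish, vedeb → favedebish, gazzekeh → fagazzekehish) add fa- … -ish around the stem.
The other patterns: stems whose last vowel is 'o' add the prefix ra-; stems whose last vowel is 'i' insert -ol- after the first vowel; stems whose last vowel is 'a' add -esh.
So latet → falatetish.

falatetish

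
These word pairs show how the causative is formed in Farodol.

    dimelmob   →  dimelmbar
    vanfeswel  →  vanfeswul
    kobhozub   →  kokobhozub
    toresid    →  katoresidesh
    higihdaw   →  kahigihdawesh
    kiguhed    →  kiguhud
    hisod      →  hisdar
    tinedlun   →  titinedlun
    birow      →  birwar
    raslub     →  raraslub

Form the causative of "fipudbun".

birow and higihdaw both end in -w yet inflect differently (birwar, kahigihdawesh), so the final letter is not what conditions the rule; the last vowel is.
"fipudbun" has last vowel 'u'. The stems whose last vowel is 'u' (tinedlun → titinedlun, raslub → raraslub, kobhozub → kokobhozub) repeat the first consonant+vowel as a prefix.
The other patterns: stems whose last vowel is 'o' delete the last vowel and add -ar; stems whose last vowel is 'a' or 'i' add ka- … -esh around the stem; stems whose last vowel is 'e' change the last vowel to 'u'.
So fipudbun → fifipudbun.

fifipudbun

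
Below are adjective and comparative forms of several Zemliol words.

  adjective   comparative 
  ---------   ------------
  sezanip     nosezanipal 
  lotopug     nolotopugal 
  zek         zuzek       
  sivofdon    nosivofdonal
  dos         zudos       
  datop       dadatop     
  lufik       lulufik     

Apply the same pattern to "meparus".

"meparus" has 3 vowels. The stems with 3 vowels (lotopug → nolotopugal, sivofdon → nosivofdonal, sezanip → nosezanipal) add no- … -al around the stem.
So meparus → nomeparusal.

nomeparusal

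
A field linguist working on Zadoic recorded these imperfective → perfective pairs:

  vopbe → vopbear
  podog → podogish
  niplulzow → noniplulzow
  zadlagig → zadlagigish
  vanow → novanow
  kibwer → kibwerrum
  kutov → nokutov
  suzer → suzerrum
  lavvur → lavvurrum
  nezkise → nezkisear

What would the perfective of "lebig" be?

lebigish

"lebig" ends in -g. The stems ending in -g (zadlagig → zadlagigish, podog → podogish) add -ish.
The other patterns: stems ending in -r double the final consonant and add -um; stems ending in -e add -ar; stems ending in -v or -w add the prefix no-.
So lebig → lebigish.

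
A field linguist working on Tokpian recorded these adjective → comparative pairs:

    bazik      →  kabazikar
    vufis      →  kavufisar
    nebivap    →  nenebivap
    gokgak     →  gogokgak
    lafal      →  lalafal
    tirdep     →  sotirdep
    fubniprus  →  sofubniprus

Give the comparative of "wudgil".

kawudgilar

"wudgil" has last vowel 'i'. The stems whose last vowel is 'i' (bazik → kabazikar, vufis → kavufisar) add ka- … -ar around the stem.
So wudgil → kawudgilar.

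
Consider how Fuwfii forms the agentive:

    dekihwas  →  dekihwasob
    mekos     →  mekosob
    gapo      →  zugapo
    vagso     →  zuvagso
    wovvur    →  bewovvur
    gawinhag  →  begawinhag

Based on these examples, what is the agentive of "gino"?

mekos and gapo both have last vowel 'o' yet inflect differently (mekosob, zugapo), so the last vowel is not what conditions the rule; the final letter is.
"gino" ends in -o. The stems ending in -o (gapo → zugapo, vagso → zuvagso) add the prefix zu-.
The other patterns: stems ending in -s add -ob; stems ending in -g or -r add the prefix be-.
So gino → zugino.

zugino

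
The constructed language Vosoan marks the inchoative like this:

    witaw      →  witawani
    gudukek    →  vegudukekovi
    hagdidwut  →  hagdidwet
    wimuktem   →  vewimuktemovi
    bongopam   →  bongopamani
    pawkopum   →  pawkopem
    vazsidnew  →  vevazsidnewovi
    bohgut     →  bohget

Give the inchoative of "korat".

koratani

bongopam and pawkopum both end in -m yet inflect differently (bongopamani, pawkopem), so the final letter is not what conditions the rule; the last vowel is.
"korat" has last vowel 'a'. The stems whose last vowel is 'a' (bongopam → bongopamani, witaw → witawani) add -ani.
The other patterns: stems whose last vowel is 'u' change the last vowel to 'e'; stems whose last vowel is 'e' add ve- … -ovi around the stem.
So korat → koratani.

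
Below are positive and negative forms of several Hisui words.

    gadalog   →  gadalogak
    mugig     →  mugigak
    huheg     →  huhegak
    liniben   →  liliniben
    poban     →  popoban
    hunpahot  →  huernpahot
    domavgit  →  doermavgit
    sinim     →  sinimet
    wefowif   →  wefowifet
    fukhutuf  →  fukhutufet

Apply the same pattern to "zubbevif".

huheg and liniben both have last vowel 'e' yet inflect differently (huhegak, liliniben), so the last vowel is not what conditions the rule; the final letter is.
"zubbevif" ends in -f. The stems ending in -f (wefowif → wefowifet, fukhutuf → fukhutufet) add -et.
The other patterns: stems ending in -g add -ak; stems ending in -n repeat the first consonant+vowel as a prefix; stems ending in -t insert -er- after the first vowel.
So zubbevif → zubbevifet.

zubbevifet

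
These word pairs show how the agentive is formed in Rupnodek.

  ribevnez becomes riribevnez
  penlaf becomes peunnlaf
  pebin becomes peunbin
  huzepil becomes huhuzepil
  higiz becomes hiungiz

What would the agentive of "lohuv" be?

lounhuv

"lohuv" has 2 vowels. The stems with 2 vowels (pebin → peunbin, penlaf → peunnlaf, higiz → hiungiz) insert -un- after the first vowel.
So lohuv → lounhuv.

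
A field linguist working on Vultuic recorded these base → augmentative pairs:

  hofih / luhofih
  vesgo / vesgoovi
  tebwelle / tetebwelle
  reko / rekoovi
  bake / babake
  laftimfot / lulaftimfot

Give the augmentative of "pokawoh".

lupokawoh

vesgo and laftimfot both have last vowel 'o' yet inflect differently (vesgoovi, lulaftimfot), so the last vowel is not what conditions the rule; the final letter is.
"pokawoh" ends in -h. The one such stem in the data (hofih → luhofih) adds the prefix lu-, so the same rule applies.
The other patterns: stems ending in -e repeat the first consonant+vowel as a prefix; stems ending in -o add -ovi.
So pokawoh → lupokawoh.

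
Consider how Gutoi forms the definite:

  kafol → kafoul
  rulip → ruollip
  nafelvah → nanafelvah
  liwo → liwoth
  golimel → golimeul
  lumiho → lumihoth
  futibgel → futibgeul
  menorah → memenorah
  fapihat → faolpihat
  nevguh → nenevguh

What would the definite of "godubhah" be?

gogodubhah

kafol and liwo both have last vowel 'o' yet inflect differently (kafoul, liwoth), so the last vowel is not what conditions the rule; the final letter is.
"godubhah" ends in -h. The stems ending in -h (nafelvah → nanafelvah, nevguh → nenevguh, menorah → memenorah) repeat the first consonant+vowel as a prefix.
The other patterns: stems ending in -l drop the final letter and add -ul; stems ending in -o drop the final letter and add -oth; stems ending in -p or -t insert -ol- after the first vowel.
So godubhah → gogodubhah.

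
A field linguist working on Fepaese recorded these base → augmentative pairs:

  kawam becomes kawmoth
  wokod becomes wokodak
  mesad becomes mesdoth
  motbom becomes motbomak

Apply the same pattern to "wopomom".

wopomomak

"wopomom" has last vowel 'o'. The stems whose last vowel is 'o' (motbom → motbomak, wokod → wokodak) add -ak.
So wopomom → wopomomak.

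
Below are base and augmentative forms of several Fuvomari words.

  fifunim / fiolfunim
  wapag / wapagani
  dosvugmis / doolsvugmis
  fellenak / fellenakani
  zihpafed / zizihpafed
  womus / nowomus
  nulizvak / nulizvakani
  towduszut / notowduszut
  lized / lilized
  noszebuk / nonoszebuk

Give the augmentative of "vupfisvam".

fellenak and noszebuk both end in -k yet inflect differently (fellenakani, nonoszebuk), so the final letter is not what conditions the rule; the last vowel is.
"vupfisvam" has last vowel 'a'. The stems whose last vowel is 'a' (wapag → wapagani, fellenak → fellenakani, nulizvak → nulizvakani) add -ani.
The other patterns: stems whose last vowel is 'i' insert -ol- after the first vowel; stems whose last vowel is 'u' add the prefix no-; stems whose last vowel is 'e' repeat the first consonant+vowel as a prefix.
So vupfisvam → vupfisvamani.

vupfisvamani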